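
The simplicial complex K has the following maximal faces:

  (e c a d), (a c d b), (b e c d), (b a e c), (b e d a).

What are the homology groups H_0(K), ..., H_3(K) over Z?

We work with the vertex ordering a < b < c < d < e. The simplices of K, each written with vertices in increasing order, are:

  0-simplices (5): a, b, c, d, e
  1-simplices (10): ab, ac, ad, ae, bc, bd, be, cd, ce, de
  2-simplices (10): abc, abd, abe, acd, ace, ade, bcd, bce, bde, cde
  3-simplices (5): abcd, abce, abde, acde, bcde

giving chain groups C_0 ≅ Z^5, C_1 ≅ Z^10, C_2 ≅ Z^10, C_3 ≅ Z^5.

The boundary map ∂_1: C_1 → C_0 maps an edge to its endpoints' difference, ∂[p,q] = q − p. For instance
  ∂ab = b − a.
This gives a 5×10 integer matrix of rank 4; reducing to Smith normal form yields diagonal entries (1,1,1,1).

The boundary map ∂_2: C_2 → C_1 acts by ∂[p,q,r] = [q,r] − [p,r] + [p,q]. For instance
  ∂abe = be − ae + ab,
  ∂acd = cd − ad + ac.
This gives a 10×10 integer matrix of rank 6; reducing to Smith normal form yields diagonal entries (1,1,1,1,1,1).

∂_3: C_3 → C_2 sends each 3-simplex σ to the alternating sum Σ_i (−1)^i (σ with its i-th vertex removed). For instance
  ∂acde = cde − ade + ace − acd,
  ∂abcd = bcd − acd + abd − abc.
As a 10×5 matrix over Z this has rank 4, with invariant factors (1,1,1,1).

Computing H_k = (kernel of ∂_k) / (image of ∂_{k+1}):

  H_0: rank C_0 − rank ∂_1 = 5 − 4 = 1, and the invariant factors of ∂_1 are all 1, so H_0 ≅ Z.
  H_1: rank ker ∂_1 − rank ∂_2 = (10 − 4) − 6 = 0, and the invariant factors of ∂_2 are all 1, so H_1 ≅ 0.
  H_2: rank ker ∂_2 − rank ∂_3 = (10 − 6) − 4 = 0, and the invariant factors of ∂_3 are all 1, so H_2 ≅ 0.
  H_3: rank ker ∂_3 − rank ∂_4 = (5 − 4) − 0 = 1, and there is no ∂_4, so H_3 ≅ Z.

H_0 ≅ Z,  H_1 = 0,  H_2 = 0,  H_3 ≅ Z.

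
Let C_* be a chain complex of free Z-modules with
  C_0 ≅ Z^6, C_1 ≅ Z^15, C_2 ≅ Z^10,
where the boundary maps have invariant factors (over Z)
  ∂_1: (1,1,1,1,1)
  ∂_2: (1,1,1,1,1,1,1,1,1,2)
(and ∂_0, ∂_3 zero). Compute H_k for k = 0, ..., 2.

H_0: b_0 = 6 − 0 − 5 = 1; torsion from ∂_1 factors > 1: none. So H_0 = Z.
H_1: b_1 = 15 − 5 − 10 = 0; torsion from ∂_2 factors > 1: [2]. So H_1 = Z/2Z.
H_2: b_2 = 10 − 10 − 0 = 0; torsion from ∂_3 factors > 1: none. So H_2 = 0.

H_0 = Z,  H_1 = Z/2Z,  H_2 = 0.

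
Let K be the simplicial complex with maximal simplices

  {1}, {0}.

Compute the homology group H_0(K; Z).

K has 2 vertices.
rank ∂_0 = 0, rank ∂_1 = 0 ⇒ b_0 = 2 − 0 − 0 = 2. So H_0 = Z^2.

H_0 ≅ Z^2.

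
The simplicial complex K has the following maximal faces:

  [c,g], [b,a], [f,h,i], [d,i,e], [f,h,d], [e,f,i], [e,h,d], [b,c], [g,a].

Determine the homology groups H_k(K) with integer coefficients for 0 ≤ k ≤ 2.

H_0 = Z^2,  H_1 = Z^2,  H_2 = 0.

K has 9 vertices, 14 edges, 5 triangles.
rank ∂_0 = 0, rank ∂_1 = 7 ⇒ b_0 = 9 − 0 − 7 = 2; all invariant factors of ∂_1 are 1 so no torsion. So H_0 = Z^2.
rank ∂_1 = 7, rank ∂_2 = 5 ⇒ b_1 = 14 − 7 − 5 = 2; all invariant factors of ∂_2 are 1 so no torsion. So H_1 = Z^2.
rank ∂_2 = 5, rank ∂_3 = 0 ⇒ b_2 = 5 − 5 − 0 = 0. So H_2 = 0.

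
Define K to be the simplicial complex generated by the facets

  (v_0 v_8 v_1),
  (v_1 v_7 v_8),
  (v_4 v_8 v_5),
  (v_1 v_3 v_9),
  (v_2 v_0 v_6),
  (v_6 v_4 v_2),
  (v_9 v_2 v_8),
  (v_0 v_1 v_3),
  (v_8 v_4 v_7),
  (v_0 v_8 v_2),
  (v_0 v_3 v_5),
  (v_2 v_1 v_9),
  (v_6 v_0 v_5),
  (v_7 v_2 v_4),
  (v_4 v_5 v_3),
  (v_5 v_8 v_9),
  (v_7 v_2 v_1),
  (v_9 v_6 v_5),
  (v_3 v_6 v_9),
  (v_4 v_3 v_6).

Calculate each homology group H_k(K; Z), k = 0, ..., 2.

K has 10 vertices, 30 edges, 20 triangles.
rank ∂_0 = 0, rank ∂_1 = 9 ⇒ b_0 = 10 − 0 − 9 = 1; all invariant factors of ∂_1 are 1 so no torsion. So H_0 ≅ Z.
rank ∂_1 = 9, rank ∂_2 = 20 ⇒ b_1 = 30 − 9 − 20 = 1; ∂_2 has invariant factor(s) [2] giving torsion. So H_1 ≅ Z ⊕ Z/2.
rank ∂_2 = 20, rank ∂_3 = 0 ⇒ b_2 = 20 − 20 − 0 = 0. So H_2 ≅ 0.

H_0 = Z,  H_1 = Z ⊕ Z/2,  H_2 = 0.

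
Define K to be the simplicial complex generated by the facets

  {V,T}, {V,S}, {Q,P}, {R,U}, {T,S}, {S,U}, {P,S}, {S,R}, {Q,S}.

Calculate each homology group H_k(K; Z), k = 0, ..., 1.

H_0 ≅ Z,  H_1 ≅ Z^3.

Order the vertices as P < Q < R < S < T < U < V. Listing each simplex with vertices in this order, K has dimension 1 with simplices:

  0-simplices (7): P, Q, R, S, T, U, V
  1-simplices (9): PQ, PS, QS, RS, RU, ST, SU, SV, TV

so the chain groups are C_0 ≅ Z^7, C_1 ≅ Z^9.

The boundary map ∂_1: C_1 → C_0 sends each edge [p,q] (with p < q) to q − p.
The resulting 7×9 matrix has rank 6, and its Smith normal form has invariant factors (1,1,1,1,1,1).

Reading off H_k = ker ∂_k / im ∂_{k+1}:

  H_0: rank C_0 − rank ∂_1 = 7 − 6 = 1, and the invariant factors of ∂_1 are all 1, so H_0 = Z.
  H_1: rank ker ∂_1 − rank ∂_2 = (9 − 6) − 0 = 3, and there is no ∂_2, so H_1 = Z^3.

As a check, the Euler characteristic is 7 − 9 = -2, which agrees with 1 − 3 = -2.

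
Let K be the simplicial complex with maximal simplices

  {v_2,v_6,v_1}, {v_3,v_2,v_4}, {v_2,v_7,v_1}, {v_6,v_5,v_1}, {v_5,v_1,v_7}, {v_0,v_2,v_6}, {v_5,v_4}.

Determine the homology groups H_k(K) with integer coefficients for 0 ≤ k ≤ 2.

Take the total order v_0 < v_1 < v_2 < v_3 < v_4 < v_5 < v_6 < v_7 on the vertex set. Then K (dimension 2) consists of the simplices:

  0-simplices (8): [v_0], [v_1], [v_2], [v_3], [v_4], [v_5], [v_6], [v_7]
  1-simplices (14): [v_0,v_2], [v_0,v_6], [v_1,v_2], [v_1,v_5], [v_1,v_6], [v_1,v_7], [v_2,v_3], [v_2,v_4], [v_2,v_6], [v_2,v_7], [v_3,v_4], [v_4,v_5], [v_5,v_6], [v_5,v_7]
  2-simplices (6): [v_0,v_2,v_6], [v_1,v_2,v_6], [v_1,v_2,v_7], [v_1,v_5,v_6], [v_1,v_5,v_7], [v_2,v_3,v_4]

giving chain groups C_0 ≅ Z^8, C_1 ≅ Z^14, C_2 ≅ Z^6.

The boundary map ∂_1: C_1 → C_0 maps an edge to its endpoints' difference, ∂[p,q] = q − p.
The resulting 8×14 matrix has rank 7, and its Smith normal form has invariant factors (1,1,1,1,1,1,1).

Boundary ∂_2: C_2 → C_1 maps a triangle to the signed sum of its edges. For instance
  ∂[v_1,v_2,v_7] = [v_2,v_7] − [v_1,v_7] + [v_1,v_2],
  ∂[v_0,v_2,v_6] = [v_2,v_6] − [v_0,v_6] + [v_0,v_2].
This gives a 14×6 integer matrix of rank 6; reducing to Smith normal form yields diagonal entries (1,1,1,1,1,1).

Reading off H_k = ker ∂_k / im ∂_{k+1}:

  H_0: rank C_0 − rank ∂_1 = 8 − 7 = 1, and the invariant factors of ∂_1 are all 1, so H_0 ≅ Z.
  H_1: rank ker ∂_1 − rank ∂_2 = (14 − 7) − 6 = 1, and the invariant factors of ∂_2 are all 1, so H_1 ≅ Z.
  H_2: rank ker ∂_2 − rank ∂_3 = (6 − 6) − 0 = 0, and there is no ∂_3, so H_2 ≅ 0.

H_0 = Z,  H_1 = Z,  H_2 = 0.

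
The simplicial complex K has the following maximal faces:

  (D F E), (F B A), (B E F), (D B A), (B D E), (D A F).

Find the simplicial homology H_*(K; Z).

H_0 ≅ Z,  H_1 = 0,  H_2 ≅ Z.

Order the vertices as A < B < D < E < F. Listing each simplex with vertices in this order, K has dimension 2 with simplices:

  0-simplices (5): A, B, D, E, F
  1-simplices (9): AB, AD, AF, BD, BE, BF, DE, DF, EF
  2-simplices (6): ABD, ABF, ADF, BDE, BEF, DEF

Hence C_0 ≅ Z^5, C_1 ≅ Z^9, C_2 ≅ Z^6.

Boundary ∂_1: C_1 → C_0 sends each edge [p,q] (with p < q) to q − p.
The resulting 5×9 matrix has rank 4, and its Smith normal form has invariant factors (1,1,1,1).

The boundary map ∂_2: C_2 → C_1 acts by ∂[p,q,r] = [q,r] − [p,r] + [p,q]. For instance
  ∂BEF = EF − BF + BE,
  ∂ADF = DF − AF + AD.
This gives a 9×6 integer matrix of rank 5; reducing to Smith normal form yields diagonal entries (1,1,1,1,1).

From H_k ≅ ker(∂_k) / im(∂_{k+1}) we obtain:

  H_0: rank C_0 − rank ∂_1 = 5 − 4 = 1, and the invariant factors of ∂_1 are all 1, so H_0 ≅ Z.
  H_1: rank ker ∂_1 − rank ∂_2 = (9 − 4) − 5 = 0, and the invariant factors of ∂_2 are all 1, so H_1 ≅ 0.
  H_2: rank ker ∂_2 − rank ∂_3 = (6 − 5) − 0 = 1, and there is no ∂_3, so H_2 ≅ Z.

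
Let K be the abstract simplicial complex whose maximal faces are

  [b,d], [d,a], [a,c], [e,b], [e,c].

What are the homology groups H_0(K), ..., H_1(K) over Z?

Order the vertices as a < b < c < d < e. Listing each simplex with vertices in this order, K has dimension 1 with simplices:

  0-simplices (5): a, b, c, d, e
  1-simplices (5): ac, ad, bd, be, ce

Hence C_0 ≅ Z^5, C_1 ≅ Z^5.

Boundary ∂_1: C_1 → C_0 sends each edge [p,q] (with p < q) to q − p.
The resulting 5×5 matrix has rank 4, and its Smith normal form has invariant factors (1,1,1,1).

Now H_k = ker ∂_k / im ∂_{k+1}, so:

  H_0: rank C_0 − rank ∂_1 = 5 − 4 = 1, and the invariant factors of ∂_1 are all 1, so H_0 = Z.
  H_1: rank ker ∂_1 − rank ∂_2 = (5 − 4) − 0 = 1, and there is no ∂_2, so H_1 = Z.

As a check, the Euler characteristic is 5 − 5 = 0, which agrees with 1 − 1 = 0.

H_0 = Z,  H_1 = Z.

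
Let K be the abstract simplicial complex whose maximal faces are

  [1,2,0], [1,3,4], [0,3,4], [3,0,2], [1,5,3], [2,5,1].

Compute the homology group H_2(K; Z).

Fix the vertex order 0 < 1 < 2 < 3 < 4 < 5 and write every simplex with vertices in increasing order. Then dim K = 2 and the simplices of K are:

  0-simplices (6): [0], [1], [2], [3], [4], [5]
  1-simplices (12): [0,1], [0,2], [0,3], [0,4], [1,2], [1,3], [1,4], [1,5], [2,3], [2,5], [3,4], [3,5]
  2-simplices (6): [0,1,2], [0,2,3], [0,3,4], [1,2,5], [1,3,4], [1,3,5]

Hence C_0 ≅ Z^6, C_1 ≅ Z^12, C_2 ≅ Z^6.

∂_1: C_1 → C_0 is given by ∂[p,q] = [q] − [p]. For instance
  ∂[3,5] = [5] − [3].
As a 6×12 matrix over Z this has rank 5, with invariant factors (1,1,1,1,1).

Boundary ∂_2: C_2 → C_1 sends each 2-simplex [p,q,r] to [q,r] − [p,r] + [p,q]. For instance
  ∂[1,3,4] = [3,4] − [1,4] + [1,3],
  ∂[0,3,4] = [3,4] − [0,4] + [0,3].
The resulting 12×6 matrix has rank 6, and its Smith normal form has invariant factors (1,1,1,1,1,1).

From H_k ≅ ker(∂_k) / im(∂_{k+1}) we obtain:

  H_2: rank ker ∂_2 − rank ∂_3 = (6 − 6) − 0 = 0, and there is no ∂_3, so H_2 ≅ 0.

H_2 = 0.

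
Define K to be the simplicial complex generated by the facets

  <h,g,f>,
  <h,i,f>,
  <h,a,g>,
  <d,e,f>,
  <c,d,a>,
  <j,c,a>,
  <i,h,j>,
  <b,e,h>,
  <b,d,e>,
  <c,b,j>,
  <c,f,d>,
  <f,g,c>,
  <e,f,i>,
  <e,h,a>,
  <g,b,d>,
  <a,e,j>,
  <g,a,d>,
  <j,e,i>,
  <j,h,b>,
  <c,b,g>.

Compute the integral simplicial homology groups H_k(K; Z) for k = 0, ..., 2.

H_0 ≅ Z,  H_1 ≅ Z ⊕ Z/2,  H_2 = 0.

Fix the vertex order a < b < c < d < e < f < g < h < i < j and write every simplex with vertices in increasing order. Then dim K = 2 and the simplices of K are:

  0-simplices (10): a, b, c, d, e, f, g, h, i, j
  1-simplices (30): ac, ad, ae, ag, ah, aj, bc, bd, be, bg, bh, bj, cd, cf, cg, cj, de, df, dg, ef, eh, ei, ej, fg, fh, fi, gh, hi, hj, ij
  2-simplices (20): acd, acj, adg, aeh, aej, agh, bcg, bcj, bde, bdg, beh, bhj, cdf, cfg, def, efi, eij, fgh, fhi, hij

giving chain groups C_0 ≅ Z^10, C_1 ≅ Z^30, C_2 ≅ Z^20.

Boundary ∂_1: C_1 → C_0 maps an edge to its endpoints' difference, ∂[p,q] = q − p.
As a 10×30 matrix over Z this has rank 9, with invariant factors (1,1,1,1,1,1,1,1,1).

The boundary map ∂_2: C_2 → C_1 acts by ∂[p,q,r] = [q,r] − [p,r] + [p,q]. For instance
  ∂def = ef − df + de,
  ∂aej = ej − aj + ae.
The 30×20 boundary matrix has rank 20 and Smith normal form diag(1,1,1,1,1,1,1,1,1,1,1,1,1,1,1,1,1,1,1,2).

Reading off H_k = ker ∂_k / im ∂_{k+1}:

  H_0: rank C_0 − rank ∂_1 = 10 − 9 = 1, and the invariant factors of ∂_1 are all 1, so H_0 = Z.
  H_1: rank ker ∂_1 − rank ∂_2 = (30 − 9) − 20 = 1, and ∂_2 has invariant factor 2 > 1, so H_1 = Z ⊕ Z/2.
  H_2: rank ker ∂_2 − rank ∂_3 = (20 − 20) − 0 = 0, and there is no ∂_3, so H_2 = 0.

As a check, the Euler characteristic is 10 − 30 + 20 = 0, which agrees with 1 − 1 + 0 = 0.
(K is a triangulation of the Klein bottle.)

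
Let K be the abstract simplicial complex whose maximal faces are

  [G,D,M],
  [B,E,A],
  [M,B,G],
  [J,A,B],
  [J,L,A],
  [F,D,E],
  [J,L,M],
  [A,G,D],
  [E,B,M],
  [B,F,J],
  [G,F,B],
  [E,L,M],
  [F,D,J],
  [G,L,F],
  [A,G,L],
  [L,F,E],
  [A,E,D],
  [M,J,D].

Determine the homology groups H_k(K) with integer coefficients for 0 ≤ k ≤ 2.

H_0 ≅ Z,  H_1 ≅ Z^2,  H_2 ≅ Z.

Take the total order A < B < D < E < F < G < J < L < M on the vertex set. Then K (dimension 2) consists of the simplices:

  0-simplices (9): A, B, D, E, F, G, J, L, M
  1-simplices (27): AB, AD, AE, AG, AJ, AL, BE, BF, BG, BJ, BM, DE, DF, DG, DJ, DM, EF, EL, EM, FG, FJ, FL, GL, GM, JL, JM, LM
  2-simplices (18): ABE, ABJ, ADE, ADG, AGL, AJL, BEM, BFG, BFJ, BGM, DEF, DFJ, DGM, DJM, EFL, ELM, FGL, JLM

so the chain groups are C_0 ≅ Z^9, C_1 ≅ Z^27, C_2 ≅ Z^18.

∂_1: C_1 → C_0 maps an edge to its endpoints' difference, ∂[p,q] = q − p. For instance
  ∂EF = F − E.
The 9×27 boundary matrix has rank 8 and Smith normal form diag(1,1,1,1,1,1,1,1).

The boundary map ∂_2: C_2 → C_1 acts by ∂[p,q,r] = [q,r] − [p,r] + [p,q]. For instance
  ∂ABJ = BJ − AJ + AB,
  ∂DFJ = FJ − DJ + DF.
This gives a 27×18 integer matrix of rank 17; reducing to Smith normal form yields diagonal entries (1,1,1,1,1,1,1,1,1,1,1,1,1,1,1,1,1).

Computing H_k = (kernel of ∂_k) / (image of ∂_{k+1}):

  H_0: rank C_0 − rank ∂_1 = 9 − 8 = 1, and the invariant factors of ∂_1 are all 1, so H_0 ≅ Z.
  H_1: rank ker ∂_1 − rank ∂_2 = (27 − 8) − 17 = 2, and the invariant factors of ∂_2 are all 1, so H_1 ≅ Z^2.
  H_2: rank ker ∂_2 − rank ∂_3 = (18 − 17) − 0 = 1, and there is no ∂_3, so H_2 ≅ Z.

As a check, the Euler characteristic is 9 − 27 + 18 = 0, which agrees with 1 − 2 + 1 = 0.
(K is a triangulation of the torus T^2.)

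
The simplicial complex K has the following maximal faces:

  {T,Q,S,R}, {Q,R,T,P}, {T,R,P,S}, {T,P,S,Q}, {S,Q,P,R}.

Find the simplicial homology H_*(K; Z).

H_0 ≅ Z,  H_1 = 0,  H_2 = 0,  H_3 ≅ Z.

Order the vertices as P < Q < R < S < T. Listing each simplex with vertices in this order, K has dimension 3 with simplices:

  0-simplices (5): P, Q, R, S, T
  1-simplices (10): PQ, PR, PS, PT, QR, QS, QT, RS, RT, ST
  2-simplices (10): PQR, PQS, PQT, PRS, PRT, PST, QRS, QRT, QST, RST
  3-simplices (5): PQRS, PQRT, PQST, PRST, QRST

giving chain groups C_0 ≅ Z^5, C_1 ≅ Z^10, C_2 ≅ Z^10, C_3 ≅ Z^5.

∂_1: C_1 → C_0 maps an edge to its endpoints' difference, ∂[p,q] = q − p. For instance
  ∂PT = T − P.
As a 5×10 matrix over Z this has rank 4, with invariant factors (1,1,1,1).

∂_2: C_2 → C_1 acts by ∂[p,q,r] = [q,r] − [p,r] + [p,q]. For instance
  ∂PRT = RT − PT + PR,
  ∂QST = ST − QT + QS.
The 10×10 boundary matrix has rank 6 and Smith normal form diag(1,1,1,1,1,1).

The boundary map ∂_3: C_3 → C_2 sends each 3-simplex σ to the alternating sum Σ_i (−1)^i (σ with its i-th vertex removed). For instance
  ∂PRST = RST − PST + PRT − PRS,
  ∂PQST = QST − PST + PQT − PQS.
The resulting 10×5 matrix has rank 4, and its Smith normal form has invariant factors (1,1,1,1).

Computing H_k = (kernel of ∂_k) / (image of ∂_{k+1}):

  H_0: rank C_0 − rank ∂_1 = 5 − 4 = 1, and the invariant factors of ∂_1 are all 1, so H_0 = Z.
  H_1: rank ker ∂_1 − rank ∂_2 = (10 − 4) − 6 = 0, and the invariant factors of ∂_2 are all 1, so H_1 = 0.
  H_2: rank ker ∂_2 − rank ∂_3 = (10 − 6) − 4 = 0, and the invariant factors of ∂_3 are all 1, so H_2 = 0.
  H_3: rank ker ∂_3 − rank ∂_4 = (5 − 4) − 0 = 1, and there is no ∂_4, so H_3 = Z.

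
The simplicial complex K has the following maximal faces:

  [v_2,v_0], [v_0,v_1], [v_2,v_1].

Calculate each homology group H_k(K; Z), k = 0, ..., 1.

We work with the vertex ordering v_0 < v_1 < v_2. The simplices of K, each written with vertices in increasing order, are:

  0-simplices (3): [v_0], [v_1], [v_2]
  1-simplices (3): [v_0,v_1], [v_0,v_2], [v_1,v_2]

so the chain groups are C_0 ≅ Z^3, C_1 ≅ Z^3.

∂_1: C_1 → C_0 sends each edge [p,q] (with p < q) to q − p. For instance
  ∂[v_0,v_2] = [v_2] − [v_0].
As a 3×3 matrix over Z this has rank 2, with invariant factors (1,1).

Now H_k = ker ∂_k / im ∂_{k+1}, so:

  H_0: rank C_0 − rank ∂_1 = 3 − 2 = 1, and the invariant factors of ∂_1 are all 1, so H_0 ≅ Z.
  H_1: rank ker ∂_1 − rank ∂_2 = (3 − 2) − 0 = 1, and there is no ∂_2, so H_1 ≅ Z.

H_0 = Z,  H_1 = Z.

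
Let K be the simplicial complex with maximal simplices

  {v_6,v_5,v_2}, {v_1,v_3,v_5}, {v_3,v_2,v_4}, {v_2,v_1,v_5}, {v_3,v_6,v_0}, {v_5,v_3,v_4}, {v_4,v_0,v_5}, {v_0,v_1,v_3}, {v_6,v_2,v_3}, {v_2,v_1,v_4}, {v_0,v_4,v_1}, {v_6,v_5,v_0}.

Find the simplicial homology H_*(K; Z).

H_0 ≅ Z,  H_1 ≅ Z/2,  H_2 = 0.

Take the total order v_0 < v_1 < v_2 < v_3 < v_4 < v_5 < v_6 on the vertex set. Then K (dimension 2) consists of the simplices:

  0-simplices (7): [v_0], [v_1], [v_2], [v_3], [v_4], [v_5], [v_6]
  1-simplices (18): (18 of them)
  2-simplices (12): (12 of them)

Hence C_0 ≅ Z^7, C_1 ≅ Z^18, C_2 ≅ Z^12.

∂_1: C_1 → C_0 is given by ∂[p,q] = [q] − [p]. For instance
  ∂[v_1,v_4] = [v_4] − [v_1].
As a 7×18 matrix over Z this has rank 6, with invariant factors (1,1,1,1,1,1).

Boundary ∂_2: C_2 → C_1 maps a triangle to the signed sum of its edges. For instance
  ∂[v_2,v_5,v_6] = [v_5,v_6] − [v_2,v_6] + [v_2,v_5],
  ∂[v_3,v_4,v_5] = [v_4,v_5] − [v_3,v_5] + [v_3,v_4].
As a 18×12 matrix over Z this has rank 12, with invariant factors (1,1,1,1,1,1,1,1,1,1,1,2).

From H_k ≅ ker(∂_k) / im(∂_{k+1}) we obtain:

  H_0: rank C_0 − rank ∂_1 = 7 − 6 = 1, and the invariant factors of ∂_1 are all 1, so H_0 ≅ Z.
  H_1: rank ker ∂_1 − rank ∂_2 = (18 − 6) − 12 = 0, and ∂_2 has invariant factor 2 > 1, so H_1 ≅ Z/2.
  H_2: rank ker ∂_2 − rank ∂_3 = (12 − 12) − 0 = 0, and there is no ∂_3, so H_2 ≅ 0.

(K is a triangulation of the real projective plane RP^2.)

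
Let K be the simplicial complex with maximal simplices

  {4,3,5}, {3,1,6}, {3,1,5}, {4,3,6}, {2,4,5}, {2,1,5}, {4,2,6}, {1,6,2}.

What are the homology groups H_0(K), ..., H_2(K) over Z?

Take the total order 1 < 2 < 3 < 4 < 5 < 6 on the vertex set. Then K (dimension 2) consists of the simplices:

  0-simplices (6): [1], [2], [3], [4], [5], [6]
  1-simplices (12): [1,2], [1,3], [1,5], [1,6], [2,4], [2,5], [2,6], [3,4], [3,5], [3,6], [4,5], [4,6]
  2-simplices (8): [1,2,5], [1,2,6], [1,3,5], [1,3,6], [2,4,5], [2,4,6], [3,4,5], [3,4,6]

giving chain groups C_0 ≅ Z^6, C_1 ≅ Z^12, C_2 ≅ Z^8.

The boundary map ∂_1: C_1 → C_0 sends each edge [p,q] (with p < q) to q − p.
The 6×12 boundary matrix has rank 5 and Smith normal form diag(1,1,1,1,1).

∂_2: C_2 → C_1 sends each 2-simplex [p,q,r] to [q,r] − [p,r] + [p,q]. For instance
  ∂[1,2,6] = [2,6] − [1,6] + [1,2],
  ∂[2,4,5] = [4,5] − [2,5] + [2,4].
The resulting 12×8 matrix has rank 7, and its Smith normal form has invariant factors (1,1,1,1,1,1,1).

From H_k ≅ ker(∂_k) / im(∂_{k+1}) we obtain:

  H_0: rank C_0 − rank ∂_1 = 6 − 5 = 1, and the invariant factors of ∂_1 are all 1, so H_0 = Z.
  H_1: rank ker ∂_1 − rank ∂_2 = (12 − 5) − 7 = 0, and the invariant factors of ∂_2 are all 1, so H_1 = 0.
  H_2: rank ker ∂_2 − rank ∂_3 = (8 − 7) − 0 = 1, and there is no ∂_3, so H_2 = Z.

As a check, the Euler characteristic is 6 − 12 + 8 = 2, which agrees with 1 − 0 + 1 = 2.

H_0 ≅ Z,  H_1 = 0,  H_2 ≅ Z.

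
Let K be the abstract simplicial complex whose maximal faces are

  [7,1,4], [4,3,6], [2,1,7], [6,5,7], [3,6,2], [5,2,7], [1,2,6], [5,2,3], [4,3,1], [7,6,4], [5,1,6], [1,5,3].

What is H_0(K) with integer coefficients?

H_0 = Z.

Fix the vertex order 1 < 2 < 3 < 4 < 5 < 6 < 7 and write every simplex with vertices in increasing order. Then dim K = 2 and the simplices of K are:

  0-simplices (7): [1], [2], [3], [4], [5], [6], [7]
  1-simplices (18): [1,2], [1,3], [1,4], [1,5], [1,6], [1,7], [2,3], [2,5], [2,6], [2,7], [3,4], [3,5], [3,6], [4,6], [4,7], [5,6], [5,7], [6,7]
  2-simplices (12): [1,2,6], [1,2,7], [1,3,4], [1,3,5], [1,4,7], [1,5,6], [2,3,5], [2,3,6], [2,5,7], [3,4,6], [4,6,7], [5,6,7]

so the chain groups are C_0 ≅ Z^7, C_1 ≅ Z^18, C_2 ≅ Z^12.

Boundary ∂_1: C_1 → C_0 maps an edge to its endpoints' difference, ∂[p,q] = q − p.
The 7×18 boundary matrix has rank 6 and Smith normal form diag(1,1,1,1,1,1).

The boundary map ∂_2: C_2 → C_1 acts by ∂[p,q,r] = [q,r] − [p,r] + [p,q]. For instance
  ∂[1,2,7] = [2,7] − [1,7] + [1,2],
  ∂[2,5,7] = [5,7] − [2,7] + [2,5].
The resulting 18×12 matrix has rank 12, and its Smith normal form has invariant factors (1,1,1,1,1,1,1,1,1,1,1,2).

From H_k ≅ ker(∂_k) / im(∂_{k+1}) we obtain:

  H_0: rank C_0 − rank ∂_1 = 7 − 6 = 1, and the invariant factors of ∂_1 are all 1, so H_0 = Z.

(K is a triangulation of the real projective plane RP^2.)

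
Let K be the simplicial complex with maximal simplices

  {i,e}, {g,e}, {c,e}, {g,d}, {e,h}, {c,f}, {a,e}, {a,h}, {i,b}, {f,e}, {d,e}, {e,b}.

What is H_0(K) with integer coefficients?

H_0 ≅ Z.

We work with the vertex ordering a < b < c < d < e < f < g < h < i. The simplices of K, each written with vertices in increasing order, are:

  0-simplices (9): a, b, c, d, e, f, g, h, i
  1-simplices (12): ae, ah, be, bi, ce, cf, de, dg, ef, eg, eh, ei

Hence C_0 ≅ Z^9, C_1 ≅ Z^12.

Boundary ∂_1: C_1 → C_0 is given by ∂[p,q] = [q] − [p]. For instance
  ∂bi = i − b.
The 9×12 boundary matrix has rank 8 and Smith normal form diag(1,1,1,1,1,1,1,1).

Computing H_k = (kernel of ∂_k) / (image of ∂_{k+1}):

  H_0: rank C_0 − rank ∂_1 = 9 − 8 = 1, and the invariant factors of ∂_1 are all 1, so H_0 = Z.

(K is a triangulation of a wedge of 4 circles.)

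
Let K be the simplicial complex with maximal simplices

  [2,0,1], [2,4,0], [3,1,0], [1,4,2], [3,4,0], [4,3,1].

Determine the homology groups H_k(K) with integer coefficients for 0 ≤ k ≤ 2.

K has 5 vertices, 9 edges, 6 triangles.
rank ∂_0 = 0, rank ∂_1 = 4 ⇒ b_0 = 5 − 0 − 4 = 1; all invariant factors of ∂_1 are 1 so no torsion. So H_0 ≅ Z.
rank ∂_1 = 4, rank ∂_2 = 5 ⇒ b_1 = 9 − 4 − 5 = 0; all invariant factors of ∂_2 are 1 so no torsion. So H_1 ≅ 0.
rank ∂_2 = 5, rank ∂_3 = 0 ⇒ b_2 = 6 − 5 − 0 = 1. So H_2 ≅ Z.

H_0 = Z,  H_1 = 0,  H_2 = Z.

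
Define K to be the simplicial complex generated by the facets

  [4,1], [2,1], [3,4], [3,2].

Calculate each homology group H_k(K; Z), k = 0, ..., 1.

H_0 ≅ Z,  H_1 ≅ Z.

Order the vertices as 1 < 2 < 3 < 4. Listing each simplex with vertices in this order, K has dimension 1 with simplices:

  0-simplices (4): [1], [2], [3], [4]
  1-simplices (4): [1,2], [1,4], [2,3], [3,4]

so the chain groups are C_0 ≅ Z^4, C_1 ≅ Z^4.

Boundary ∂_1: C_1 → C_0 sends each edge [p,q] (with p < q) to q − p. For instance
  ∂[3,4] = [4] − [3].
As a 4×4 matrix over Z this has rank 3, with invariant factors (1,1,1).

From H_k ≅ ker(∂_k) / im(∂_{k+1}) we obtain:

  H_0: rank C_0 − rank ∂_1 = 4 − 3 = 1, and the invariant factors of ∂_1 are all 1, so H_0 ≅ Z.
  H_1: rank ker ∂_1 − rank ∂_2 = (4 − 3) − 0 = 1, and there is no ∂_2, so H_1 ≅ Z.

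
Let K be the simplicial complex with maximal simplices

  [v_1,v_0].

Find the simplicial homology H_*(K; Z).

H_0 ≅ Z,  H_1 = 0.

Fix the vertex order v_0 < v_1 and write every simplex with vertices in increasing order. Then dim K = 1 and the simplices of K are:

  0-simplices (2): [v_0], [v_1]
  1-simplices (1): [v_0,v_1]

giving chain groups C_0 ≅ Z^2, C_1 ≅ Z^1.

Boundary ∂_1: C_1 → C_0 is given by ∂[p,q] = [q] − [p]. For instance
  ∂[v_0,v_1] = [v_1] − [v_0].
As a 2×1 matrix over Z this has rank 1, with invariant factors (1).

From H_k ≅ ker(∂_k) / im(∂_{k+1}) we obtain:

  H_0: rank C_0 − rank ∂_1 = 2 − 1 = 1, and the invariant factors of ∂_1 are all 1, so H_0 ≅ Z.
  H_1: rank ker ∂_1 − rank ∂_2 = (1 − 1) − 0 = 0, and there is no ∂_2, so H_1 ≅ 0.

(K is a triangulation of the 1-simplex.)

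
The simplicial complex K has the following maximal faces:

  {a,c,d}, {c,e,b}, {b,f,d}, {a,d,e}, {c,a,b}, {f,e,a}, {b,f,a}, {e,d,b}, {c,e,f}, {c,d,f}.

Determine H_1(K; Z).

Order the vertices as a < b < c < d < e < f. Listing each simplex with vertices in this order, K has dimension 2 with simplices:

  0-simplices (6): a, b, c, d, e, f
  1-simplices (15): ab, ac, ad, ae, af, bc, bd, be, bf, cd, ce, cf, de, df, ef
  2-simplices (10): abc, abf, acd, ade, aef, bce, bde, bdf, cdf, cef

Hence C_0 ≅ Z^6, C_1 ≅ Z^15, C_2 ≅ Z^10.

The boundary map ∂_1: C_1 → C_0 maps an edge to its endpoints' difference, ∂[p,q] = q − p. For instance
  ∂ad = d − a.
This gives a 6×15 integer matrix of rank 5; reducing to Smith normal form yields diagonal entries (1,1,1,1,1).

The boundary map ∂_2: C_2 → C_1 sends each 2-simplex [p,q,r] to [q,r] − [p,r] + [p,q]. For instance
  ∂cdf = df − cf + cd,
  ∂aef = ef − af + ae.
The resulting 15×10 matrix has rank 10, and its Smith normal form has invariant factors (1,1,1,1,1,1,1,1,1,2).

Computing H_k = (kernel of ∂_k) / (image of ∂_{k+1}):

  H_1: rank ker ∂_1 − rank ∂_2 = (15 − 5) − 10 = 0, and ∂_2 has invariant factor 2 > 1, so H_1 = Z_2.

H_1 ≅ Z_2.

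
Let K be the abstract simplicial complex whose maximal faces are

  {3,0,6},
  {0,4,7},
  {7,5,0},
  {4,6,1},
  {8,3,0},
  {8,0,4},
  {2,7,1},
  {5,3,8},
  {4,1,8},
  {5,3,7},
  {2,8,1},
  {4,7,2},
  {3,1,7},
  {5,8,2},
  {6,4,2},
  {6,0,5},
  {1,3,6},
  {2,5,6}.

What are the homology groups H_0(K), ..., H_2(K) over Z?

H_0 ≅ Z,  H_1 ≅ Z ⊕ Z/2,  H_2 = 0.

K has 9 vertices, 27 edges, 18 triangles.
rank ∂_0 = 0, rank ∂_1 = 8 ⇒ b_0 = 9 − 0 − 8 = 1; all invariant factors of ∂_1 are 1 so no torsion. So H_0 ≅ Z.
rank ∂_1 = 8, rank ∂_2 = 18 ⇒ b_1 = 27 − 8 − 18 = 1; ∂_2 has invariant factor(s) [2] giving torsion. So H_1 ≅ Z ⊕ Z/2.
rank ∂_2 = 18, rank ∂_3 = 0 ⇒ b_2 = 18 − 18 − 0 = 0. So H_2 ≅ 0.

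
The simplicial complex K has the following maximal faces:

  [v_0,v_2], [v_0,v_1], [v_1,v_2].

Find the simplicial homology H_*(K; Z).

Order the vertices as v_0 < v_1 < v_2. Listing each simplex with vertices in this order, K has dimension 1 with simplices:

  0-simplices (3): [v_0], [v_1], [v_2]
  1-simplices (3): [v_0,v_1], [v_0,v_2], [v_1,v_2]

Hence C_0 ≅ Z^3, C_1 ≅ Z^3.

The boundary map ∂_1: C_1 → C_0 sends each edge [p,q] (with p < q) to q − p. For instance
  ∂[v_1,v_2] = [v_2] − [v_1].
This gives a 3×3 integer matrix of rank 2; reducing to Smith normal form yields diagonal entries (1,1).

Computing H_k = (kernel of ∂_k) / (image of ∂_{k+1}):

  H_0: rank C_0 − rank ∂_1 = 3 − 2 = 1, and the invariant factors of ∂_1 are all 1, so H_0 ≅ Z.
  H_1: rank ker ∂_1 − rank ∂_2 = (3 − 2) − 0 = 1, and there is no ∂_2, so H_1 ≅ Z.

H_0 ≅ Z,  H_1 ≅ Z.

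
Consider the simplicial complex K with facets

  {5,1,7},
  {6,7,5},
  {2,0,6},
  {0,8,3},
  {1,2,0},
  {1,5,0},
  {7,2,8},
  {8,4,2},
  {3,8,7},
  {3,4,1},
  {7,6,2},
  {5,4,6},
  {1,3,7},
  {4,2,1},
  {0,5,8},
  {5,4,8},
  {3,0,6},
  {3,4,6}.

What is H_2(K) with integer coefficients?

H_2 = Z.

Take the total order 0 < 1 < 2 < 3 < 4 < 5 < 6 < 7 < 8 on the vertex set. Then K (dimension 2) consists of the simplices:

  0-simplices (9): [0], [1], [2], [3], [4], [5], [6], [7], [8]
  1-simplices (27): (27 of them)
  2-simplices (18): [0,1,2], [0,1,5], [0,2,6], [0,3,6], [0,3,8], [0,5,8], [1,2,4], [1,3,4], [1,3,7], [1,5,7], [2,4,8], [2,6,7], [2,7,8], [3,4,6], [3,7,8], [4,5,6], [4,5,8], [5,6,7]

Hence C_0 ≅ Z^9, C_1 ≅ Z^27, C_2 ≅ Z^18.

∂_1: C_1 → C_0 is given by ∂[p,q] = [q] − [p].
This gives a 9×27 integer matrix of rank 8; reducing to Smith normal form yields diagonal entries (1,1,1,1,1,1,1,1).

Boundary ∂_2: C_2 → C_1 sends each 2-simplex [p,q,r] to [q,r] − [p,r] + [p,q]. For instance
  ∂[0,3,8] = [3,8] − [0,8] + [0,3],
  ∂[0,1,5] = [1,5] − [0,5] + [0,1].
The 27×18 boundary matrix has rank 17 and Smith normal form diag(1,1,1,1,1,1,1,1,1,1,1,1,1,1,1,1,1).

From H_k ≅ ker(∂_k) / im(∂_{k+1}) we obtain:

  H_2: rank ker ∂_2 − rank ∂_3 = (18 − 17) − 0 = 1, and there is no ∂_3, so H_2 = Z.

(K is a triangulation of the torus T^2.)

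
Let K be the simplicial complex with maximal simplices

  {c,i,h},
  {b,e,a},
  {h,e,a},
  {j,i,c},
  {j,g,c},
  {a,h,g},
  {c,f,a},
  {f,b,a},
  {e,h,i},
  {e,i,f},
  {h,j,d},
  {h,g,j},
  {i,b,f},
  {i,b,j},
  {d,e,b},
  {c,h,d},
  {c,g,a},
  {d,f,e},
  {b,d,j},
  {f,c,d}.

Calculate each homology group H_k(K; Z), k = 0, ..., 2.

H_0 = Z,  H_1 = Z ⊕ Z/2Z,  H_2 = 0.

Order the vertices as a < b < c < d < e < f < g < h < i < j. Listing each simplex with vertices in this order, K has dimension 2 with simplices:

  0-simplices (10): a, b, c, d, e, f, g, h, i, j
  1-simplices (30): ab, ac, ae, af, ag, ah, bd, be, bf, bi, bj, cd, cf, cg, ch, ci, cj, de, df, dh, dj, ef, eh, ei, fi, gh, gj, hi, hj, ij
  2-simplices (20): abe, abf, acf, acg, aeh, agh, bde, bdj, bfi, bij, cdf, cdh, cgj, chi, cij, def, dhj, efi, ehi, ghj

giving chain groups C_0 ≅ Z^10, C_1 ≅ Z^30, C_2 ≅ Z^20.

∂_1: C_1 → C_0 is given by ∂[p,q] = [q] − [p]. For instance
  ∂dh = h − d.
This gives a 10×30 integer matrix of rank 9; reducing to Smith normal form yields diagonal entries (1,1,1,1,1,1,1,1,1).

∂_2: C_2 → C_1 sends each 2-simplex [p,q,r] to [q,r] − [p,r] + [p,q]. For instance
  ∂ehi = hi − ei + eh,
  ∂aeh = eh − ah + ae.
As a 30×20 matrix over Z this has rank 20, with invariant factors (1,1,1,1,1,1,1,1,1,1,1,1,1,1,1,1,1,1,1,2).

Now H_k = ker ∂_k / im ∂_{k+1}, so:

  H_0: rank C_0 − rank ∂_1 = 10 − 9 = 1, and the invariant factors of ∂_1 are all 1, so H_0 = Z.
  H_1: rank ker ∂_1 − rank ∂_2 = (30 − 9) − 20 = 1, and ∂_2 has invariant factor 2 > 1, so H_1 = Z ⊕ Z/2Z.
  H_2: rank ker ∂_2 − rank ∂_3 = (20 − 20) − 0 = 0, and there is no ∂_3, so H_2 = 0.

(K is a triangulation of the Klein bottle.)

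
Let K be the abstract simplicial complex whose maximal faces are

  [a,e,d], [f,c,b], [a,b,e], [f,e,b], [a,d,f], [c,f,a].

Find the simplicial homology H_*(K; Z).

Take the total order a < b < c < d < e < f on the vertex set. Then K (dimension 2) consists of the simplices:

  0-simplices (6): a, b, c, d, e, f
  1-simplices (12): ab, ac, ad, ae, af, bc, be, bf, cf, de, df, ef
  2-simplices (6): abe, acf, ade, adf, bcf, bef

Hence C_0 ≅ Z^6, C_1 ≅ Z^12, C_2 ≅ Z^6.

The boundary map ∂_1: C_1 → C_0 sends each edge [p,q] (with p < q) to q − p.
The resulting 6×12 matrix has rank 5, and its Smith normal form has invariant factors (1,1,1,1,1).

∂_2: C_2 → C_1 sends each 2-simplex [p,q,r] to [q,r] − [p,r] + [p,q]. For instance
  ∂adf = df − af + ad,
  ∂bcf = cf − bf + bc.
This gives a 12×6 integer matrix of rank 6; reducing to Smith normal form yields diagonal entries (1,1,1,1,1,1).

From H_k ≅ ker(∂_k) / im(∂_{k+1}) we obtain:

  H_0: rank C_0 − rank ∂_1 = 6 − 5 = 1, and the invariant factors of ∂_1 are all 1, so H_0 = Z.
  H_1: rank ker ∂_1 − rank ∂_2 = (12 − 5) − 6 = 1, and the invariant factors of ∂_2 are all 1, so H_1 = Z.
  H_2: rank ker ∂_2 − rank ∂_3 = (6 − 6) − 0 = 0, and there is no ∂_3, so H_2 = 0.

As a check, the Euler characteristic is 6 − 12 + 6 = 0, which agrees with 1 − 1 + 0 = 0.
(K is a triangulation of the cylinder S^1 x I.)

H_0 ≅ Z,  H_1 ≅ Z,  H_2 = 0.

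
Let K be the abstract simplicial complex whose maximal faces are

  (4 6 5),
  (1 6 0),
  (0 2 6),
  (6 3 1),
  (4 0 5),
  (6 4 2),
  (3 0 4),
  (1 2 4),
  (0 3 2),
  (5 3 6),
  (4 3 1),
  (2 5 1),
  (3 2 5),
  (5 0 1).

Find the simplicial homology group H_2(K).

Fix the vertex order 0 < 1 < 2 < 3 < 4 < 5 < 6 and write every simplex with vertices in increasing order. Then dim K = 2 and the simplices of K are:

  0-simplices (7): [0], [1], [2], [3], [4], [5], [6]
  1-simplices (21): [0,1], [0,2], [0,3], [0,4], [0,5], [0,6], [1,2], [1,3], [1,4], [1,5], [1,6], [2,3], [2,4], [2,5], [2,6], [3,4], [3,5], [3,6], [4,5], [4,6], [5,6]
  2-simplices (14): [0,1,5], [0,1,6], [0,2,3], [0,2,6], [0,3,4], [0,4,5], [1,2,4], [1,2,5], [1,3,4], [1,3,6], [2,3,5], [2,4,6], [3,5,6], [4,5,6]

giving chain groups C_0 ≅ Z^7, C_1 ≅ Z^21, C_2 ≅ Z^14.

The boundary map ∂_1: C_1 → C_0 maps an edge to its endpoints' difference, ∂[p,q] = q − p. For instance
  ∂[4,6] = [6] − [4].
As a 7×21 matrix over Z this has rank 6, with invariant factors (1,1,1,1,1,1).

∂_2: C_2 → C_1 sends each 2-simplex [p,q,r] to [q,r] − [p,r] + [p,q]. For instance
  ∂[0,2,3] = [2,3] − [0,3] + [0,2],
  ∂[1,2,5] = [2,5] − [1,5] + [1,2].
As a 21×14 matrix over Z this has rank 13, with invariant factors (1,1,1,1,1,1,1,1,1,1,1,1,1).

From H_k ≅ ker(∂_k) / im(∂_{k+1}) we obtain:

  H_2: rank ker ∂_2 − rank ∂_3 = (14 − 13) − 0 = 1, and there is no ∂_3, so H_2 = Z.

H_2 ≅ Z.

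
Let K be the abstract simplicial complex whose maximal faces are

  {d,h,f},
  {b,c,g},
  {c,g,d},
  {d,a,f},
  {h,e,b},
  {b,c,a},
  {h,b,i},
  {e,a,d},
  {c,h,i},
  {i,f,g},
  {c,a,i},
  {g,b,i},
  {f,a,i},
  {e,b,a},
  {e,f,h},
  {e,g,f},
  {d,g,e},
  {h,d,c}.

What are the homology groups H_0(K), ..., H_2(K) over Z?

H_0 = Z,  H_1 = Z × Z/2,  H_2 = 0.

Fix the vertex order a < b < c < d < e < f < g < h < i and write every simplex with vertices in increasing order. Then dim K = 2 and the simplices of K are:

  0-simplices (9): a, b, c, d, e, f, g, h, i
  1-simplices (27): ab, ac, ad, ae, af, ai, bc, be, bg, bh, bi, cd, cg, ch, ci, de, df, dg, dh, ef, eg, eh, fg, fh, fi, gi, hi
  2-simplices (18): abc, abe, aci, ade, adf, afi, bcg, beh, bgi, bhi, cdg, cdh, chi, deg, dfh, efg, efh, fgi

giving chain groups C_0 ≅ Z^9, C_1 ≅ Z^27, C_2 ≅ Z^18.

∂_1: C_1 → C_0 is given by ∂[p,q] = [q] − [p]. For instance
  ∂ci = i − c.
This gives a 9×27 integer matrix of rank 8; reducing to Smith normal form yields diagonal entries (1,1,1,1,1,1,1,1).

∂_2: C_2 → C_1 acts by ∂[p,q,r] = [q,r] − [p,r] + [p,q]. For instance
  ∂adf = df − af + ad,
  ∂abe = be − ae + ab.
The resulting 27×18 matrix has rank 18, and its Smith normal form has invariant factors (1,1,1,1,1,1,1,1,1,1,1,1,1,1,1,1,1,2).

Computing H_k = (kernel of ∂_k) / (image of ∂_{k+1}):

  H_0: rank C_0 − rank ∂_1 = 9 − 8 = 1, and the invariant factors of ∂_1 are all 1, so H_0 = Z.
  H_1: rank ker ∂_1 − rank ∂_2 = (27 − 8) − 18 = 1, and ∂_2 has invariant factor 2 > 1, so H_1 = Z × Z/2.
  H_2: rank ker ∂_2 − rank ∂_3 = (18 − 18) − 0 = 0, and there is no ∂_3, so H_2 = 0.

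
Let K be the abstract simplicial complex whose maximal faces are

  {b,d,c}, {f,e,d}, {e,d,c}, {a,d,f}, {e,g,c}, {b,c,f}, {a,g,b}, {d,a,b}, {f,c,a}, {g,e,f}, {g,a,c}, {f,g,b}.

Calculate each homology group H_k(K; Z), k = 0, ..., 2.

H_0 = Z,  H_1 = Z/2Z,  H_2 = 0.

K has 7 vertices, 18 edges, 12 triangles.
rank ∂_0 = 0, rank ∂_1 = 6 ⇒ b_0 = 7 − 0 − 6 = 1; all invariant factors of ∂_1 are 1 so no torsion. So H_0 = Z.
rank ∂_1 = 6, rank ∂_2 = 12 ⇒ b_1 = 18 − 6 − 12 = 0; ∂_2 has invariant factor(s) [2] giving torsion. So H_1 = Z/2Z.
rank ∂_2 = 12, rank ∂_3 = 0 ⇒ b_2 = 12 − 12 − 0 = 0. So H_2 = 0.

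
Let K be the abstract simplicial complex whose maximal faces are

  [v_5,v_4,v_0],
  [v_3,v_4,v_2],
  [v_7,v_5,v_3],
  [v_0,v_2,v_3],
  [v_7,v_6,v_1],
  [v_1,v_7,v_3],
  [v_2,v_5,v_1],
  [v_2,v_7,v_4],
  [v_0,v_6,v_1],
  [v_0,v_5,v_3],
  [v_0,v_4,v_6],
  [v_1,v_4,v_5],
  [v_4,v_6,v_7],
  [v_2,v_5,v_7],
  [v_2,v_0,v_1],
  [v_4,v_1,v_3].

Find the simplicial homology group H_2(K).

Order the vertices as v_0 < v_1 < v_2 < v_3 < v_4 < v_5 < v_6 < v_7. Listing each simplex with vertices in this order, K has dimension 2 with simplices:

  0-simplices (8): [v_0], [v_1], [v_2], [v_3], [v_4], [v_5], [v_6], [v_7]
  1-simplices (24): (24 of them)
  2-simplices (16): (16 of them)

Hence C_0 ≅ Z^8, C_1 ≅ Z^24, C_2 ≅ Z^16.

∂_1: C_1 → C_0 is given by ∂[p,q] = [q] − [p]. For instance
  ∂[v_1,v_2] = [v_2] − [v_1].
The resulting 8×24 matrix has rank 7, and its Smith normal form has invariant factors (1,1,1,1,1,1,1).

Boundary ∂_2: C_2 → C_1 acts by ∂[p,q,r] = [q,r] − [p,r] + [p,q]. For instance
  ∂[v_3,v_5,v_7] = [v_5,v_7] − [v_3,v_7] + [v_3,v_5],
  ∂[v_2,v_4,v_7] = [v_4,v_7] − [v_2,v_7] + [v_2,v_4].
As a 24×16 matrix over Z this has rank 15, with invariant factors (1,1,1,1,1,1,1,1,1,1,1,1,1,1,1).

Computing H_k = (kernel of ∂_k) / (image of ∂_{k+1}):

  H_2: rank ker ∂_2 − rank ∂_3 = (16 − 15) − 0 = 1, and there is no ∂_3, so H_2 = Z.

(K is a triangulation of the torus T^2.)

H_2 ≅ Z.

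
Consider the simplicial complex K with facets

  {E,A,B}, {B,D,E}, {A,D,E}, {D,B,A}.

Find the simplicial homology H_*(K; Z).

H_0 ≅ Z,  H_1 = 0,  H_2 ≅ Z.

Order the vertices as A < B < D < E. Listing each simplex with vertices in this order, K has dimension 2 with simplices:

  0-simplices (4): A, B, D, E
  1-simplices (6): AB, AD, AE, BD, BE, DE
  2-simplices (4): ABD, ABE, ADE, BDE

so the chain groups are C_0 ≅ Z^4, C_1 ≅ Z^6, C_2 ≅ Z^4.

Boundary ∂_1: C_1 → C_0 sends each edge [p,q] (with p < q) to q − p. For instance
  ∂AB = B − A.
The 4×6 boundary matrix has rank 3 and Smith normal form diag(1,1,1).

The boundary map ∂_2: C_2 → C_1 acts by ∂[p,q,r] = [q,r] − [p,r] + [p,q]. For instance
  ∂ABD = BD − AD + AB,
  ∂ABE = BE − AE + AB.
The 6×4 boundary matrix has rank 3 and Smith normal form diag(1,1,1).

Reading off H_k = ker ∂_k / im ∂_{k+1}:

  H_0: rank C_0 − rank ∂_1 = 4 − 3 = 1, and the invariant factors of ∂_1 are all 1, so H_0 ≅ Z.
  H_1: rank ker ∂_1 − rank ∂_2 = (6 − 3) − 3 = 0, and the invariant factors of ∂_2 are all 1, so H_1 ≅ 0.
  H_2: rank ker ∂_2 − rank ∂_3 = (4 − 3) − 0 = 1, and there is no ∂_3, so H_2 ≅ Z.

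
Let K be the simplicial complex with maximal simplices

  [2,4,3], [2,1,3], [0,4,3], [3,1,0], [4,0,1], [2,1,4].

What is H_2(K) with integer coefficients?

Order the vertices as 0 < 1 < 2 < 3 < 4. Listing each simplex with vertices in this order, K has dimension 2 with simplices:

  0-simplices (5): [0], [1], [2], [3], [4]
  1-simplices (9): [0,1], [0,3], [0,4], [1,2], [1,3], [1,4], [2,3], [2,4], [3,4]
  2-simplices (6): [0,1,3], [0,1,4], [0,3,4], [1,2,3], [1,2,4], [2,3,4]

giving chain groups C_0 ≅ Z^5, C_1 ≅ Z^9, C_2 ≅ Z^6.

Boundary ∂_1: C_1 → C_0 is given by ∂[p,q] = [q] − [p].
The resulting 5×9 matrix has rank 4, and its Smith normal form has invariant factors (1,1,1,1).

The boundary map ∂_2: C_2 → C_1 acts by ∂[p,q,r] = [q,r] − [p,r] + [p,q]. For instance
  ∂[0,1,4] = [1,4] − [0,4] + [0,1],
  ∂[1,2,4] = [2,4] − [1,4] + [1,2].
This gives a 9×6 integer matrix of rank 5; reducing to Smith normal form yields diagonal entries (1,1,1,1,1).

Computing H_k = (kernel of ∂_k) / (image of ∂_{k+1}):

  H_2: rank ker ∂_2 − rank ∂_3 = (6 − 5) − 0 = 1, and there is no ∂_3, so H_2 ≅ Z.

H_2 = Z.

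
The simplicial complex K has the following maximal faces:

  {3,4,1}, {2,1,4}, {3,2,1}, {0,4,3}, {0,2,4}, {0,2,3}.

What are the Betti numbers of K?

We work with the vertex ordering 0 < 1 < 2 < 3 < 4. The simplices of K, each written with vertices in increasing order, are:

  0-simplices (5): [0], [1], [2], [3], [4]
  1-simplices (9): [0,2], [0,3], [0,4], [1,2], [1,3], [1,4], [2,3], [2,4], [3,4]
  2-simplices (6): [0,2,3], [0,2,4], [0,3,4], [1,2,3], [1,2,4], [1,3,4]

so the chain groups are C_0 ≅ Z^5, C_1 ≅ Z^9, C_2 ≅ Z^6.

∂_1: C_1 → C_0 is given by ∂[p,q] = [q] − [p].
The resulting 5×9 matrix has rank 4, and its Smith normal form has invariant factors (1,1,1,1).

∂_2: C_2 → C_1 maps a triangle to the signed sum of its edges. For instance
  ∂[1,2,3] = [2,3] − [1,3] + [1,2],
  ∂[0,2,3] = [2,3] − [0,3] + [0,2].
The 9×6 boundary matrix has rank 5 and Smith normal form diag(1,1,1,1,1).

Reading off H_k = ker ∂_k / im ∂_{k+1}:

  H_0: rank C_0 − rank ∂_1 = 5 − 4 = 1, and the invariant factors of ∂_1 are all 1, so H_0 ≅ Z.
  H_1: rank ker ∂_1 − rank ∂_2 = (9 − 4) − 5 = 0, and the invariant factors of ∂_2 are all 1, so H_1 ≅ 0.
  H_2: rank ker ∂_2 − rank ∂_3 = (6 − 5) − 0 = 1, and there is no ∂_3, so H_2 ≅ Z.

Hence the Betti numbers are b_0 = 1, b_1 = 0, b_2 = 1.

b_0 = 1, b_1 = 0, b_2 = 1.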